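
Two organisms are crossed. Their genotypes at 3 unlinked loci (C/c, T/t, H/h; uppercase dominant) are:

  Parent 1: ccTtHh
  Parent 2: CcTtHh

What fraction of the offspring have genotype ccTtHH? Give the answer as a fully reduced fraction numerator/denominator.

ccTtHh gametes: cTH×2, cTh×2, ctH×2, cth×2
CcTtHh gametes: CTH×1, CTh×1, CtH×1, Cth×1, cTH×1, cTh×1, ctH×1, cth×1
ccTtHh×CcTtHh grid (8·8=64): CcTTHH=2 CcTTHh=4 CcTThh=2 CcTtHH=4 CcTtHh=8 CcTthh=4 CcttHH=2 CcttHh=4 Cctthh=2 ccTTHH=2 ccTTHh=4 ccTThh=2 ccTtHH=4 ccTtHh=8 ccTthh=4 ccttHH=2 ccttHh=4 cctthh=2
ccTtHH hits 4/64; gcd=4; 4÷4/64÷4 = 1/16

P(ccTtHH) = 1/16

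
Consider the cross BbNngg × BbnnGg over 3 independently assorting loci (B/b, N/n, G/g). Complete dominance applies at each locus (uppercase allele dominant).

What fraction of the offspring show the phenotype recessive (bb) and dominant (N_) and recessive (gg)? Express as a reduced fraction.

P(bb N_ gg) = 1/16

BbNngg gametes: BNg×2, Bng×2, bNg×2, bng×2
BbnnGg gametes: BnG×2, Bng×2, bnG×2, bng×2
BbNngg×BbnnGg grid (8·8=64): BBNnGg=4 BBNngg=4 BBnnGg=4 BBnngg=4 BbNnGg=8 BbNngg=8 BbnnGg=8 Bbnngg=8 bbNnGg=4 bbNngg=4 bbnnGg=4 bbnngg=4
bb N_ gg hits 4/64; gcd=4; 4÷4/64÷4 = 1/16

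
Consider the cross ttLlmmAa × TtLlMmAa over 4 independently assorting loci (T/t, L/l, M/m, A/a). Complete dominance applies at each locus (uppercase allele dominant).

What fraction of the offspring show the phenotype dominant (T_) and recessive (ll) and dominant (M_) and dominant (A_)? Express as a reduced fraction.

ttLlmmAa gametes: tLmA×4, tLma×4, tlmA×4, tlma×4
TtLlMmAa gametes: TLMA×1, TLMa×1, TLmA×1, TLma×1, TlMA×1, TlMa×1, TlmA×1, Tlma×1, tLMA×1, tLMa×1, tLmA×1, tLma×1, tlMA×1, tlMa×1, tlmA×1, tlma×1
ttLlmmAa×TtLlMmAa grid (16·16=256): TtLLMmAA=4 TtLLMmAa=8 TtLLMmaa=4 TtLLmmAA=4 TtLLmmAa=8 TtLLmmaa=4 TtLlMmAA=8 TtLlMmAa=16 TtLlMmaa=8 TtLlmmAA=8 TtLlmmAa=16 TtLlmmaa=8 TtllMmAA=4 TtllMmAa=8 TtllMmaa=4 TtllmmAA=4 TtllmmAa=8 Ttllmmaa=4 ttLLMmAA=4 ttLLMmAa=8 ttLLMmaa=4 ttLLmmAA=4 ttLLmmAa=8 ttLLmmaa=4 ttLlMmAA=8 ttLlMmAa=16 ttLlMmaa=8 ttLlmmAA=8 ttLlmmAa=16 ttLlmmaa=8 ttllMmAA=4 ttllMmAa=8 ttllMmaa=4 ttllmmAA=4 ttllmmAa=8 ttllmmaa=4
T_ ll M_ A_ hits 12/256; gcd=4; 12÷4/256÷4 = 3/64

P(T_ ll M_ A_) = 3/64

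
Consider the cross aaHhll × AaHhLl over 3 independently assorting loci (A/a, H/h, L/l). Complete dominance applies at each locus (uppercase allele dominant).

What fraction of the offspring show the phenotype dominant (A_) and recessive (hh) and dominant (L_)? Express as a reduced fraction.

P(A_ hh L_) = 1/16

aaHhll gametes: aHl×4, ahl×4
AaHhLl gametes: AHL×1, AHl×1, AhL×1, Ahl×1, aHL×1, aHl×1, ahL×1, ahl×1
aaHhll×AaHhLl grid (8·8=64): AaHHLl=4 AaHHll=4 AaHhLl=8 AaHhll=8 AahhLl=4 Aahhll=4 aaHHLl=4 aaHHll=4 aaHhLl=8 aaHhll=8 aahhLl=4 aahhll=4
A_ hh L_ hits 4/64; gcd=4; 4÷4/64÷4 = 1/16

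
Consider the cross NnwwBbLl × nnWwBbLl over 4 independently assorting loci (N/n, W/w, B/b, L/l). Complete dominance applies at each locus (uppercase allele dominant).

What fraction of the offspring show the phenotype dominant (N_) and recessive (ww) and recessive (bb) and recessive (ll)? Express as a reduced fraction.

NnwwBbLl gametes: NwBL×2, NwBl×2, NwbL×2, Nwbl×2, nwBL×2, nwBl×2, nwbL×2, nwbl×2
nnWwBbLl gametes: nWBL×2, nWBl×2, nWbL×2, nWbl×2, nwBL×2, nwBl×2, nwbL×2, nwbl×2
NnwwBbLl×nnWwBbLl grid (16·16=256): NnWwBBLL=4 NnWwBBLl=8 NnWwBBll=4 NnWwBbLL=8 NnWwBbLl=16 NnWwBbll=8 NnWwbbLL=4 NnWwbbLl=8 NnWwbbll=4 NnwwBBLL=4 NnwwBBLl=8 NnwwBBll=4 NnwwBbLL=8 NnwwBbLl=16 NnwwBbll=8 NnwwbbLL=4 NnwwbbLl=8 Nnwwbbll=4 nnWwBBLL=4 nnWwBBLl=8 nnWwBBll=4 nnWwBbLL=8 nnWwBbLl=16 nnWwBbll=8 nnWwbbLL=4 nnWwbbLl=8 nnWwbbll=4 nnwwBBLL=4 nnwwBBLl=8 nnwwBBll=4 nnwwBbLL=8 nnwwBbLl=16 nnwwBbll=8 nnwwbbLL=4 nnwwbbLl=8 nnwwbbll=4
N_ ww bb ll hits 4/256; gcd=4; 4÷4/256÷4 = 1/64

P(N_ ww bb ll) = 1/64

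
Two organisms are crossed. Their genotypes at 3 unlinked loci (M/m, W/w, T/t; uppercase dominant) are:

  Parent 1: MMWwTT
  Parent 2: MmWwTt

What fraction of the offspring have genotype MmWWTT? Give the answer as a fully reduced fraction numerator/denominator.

MMWwTT gametes: MWT×4, MwT×4
MmWwTt gametes: MWT×1, MWt×1, MwT×1, Mwt×1, mWT×1, mWt×1, mwT×1, mwt×1
MMWwTT×MmWwTt grid (8·8=64): MMWWTT=4 MMWWTt=4 MMWwTT=8 MMWwTt=8 MMwwTT=4 MMwwTt=4 MmWWTT=4 MmWWTt=4 MmWwTT=8 MmWwTt=8 MmwwTT=4 MmwwTt=4
MmWWTT hits 4/64; gcd=4; 4÷4/64÷4 = 1/16

P(MmWWTT) = 1/16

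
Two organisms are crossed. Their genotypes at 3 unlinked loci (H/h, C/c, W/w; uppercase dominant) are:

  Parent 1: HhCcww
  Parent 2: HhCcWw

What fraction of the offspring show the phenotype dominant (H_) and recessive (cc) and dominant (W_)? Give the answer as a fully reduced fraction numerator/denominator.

P(H_ cc W_) = 3/32

HhCcww gametes: HCw×2, Hcw×2, hCw×2, hcw×2
HhCcWw gametes: HCW×1, HCw×1, HcW×1, Hcw×1, hCW×1, hCw×1, hcW×1, hcw×1
HhCcww×HhCcWw grid (8·8=64): HHCCWw=2 HHCCww=2 HHCcWw=4 HHCcww=4 HHccWw=2 HHccww=2 HhCCWw=4 HhCCww=4 HhCcWw=8 HhCcww=8 HhccWw=4 Hhccww=4 hhCCWw=2 hhCCww=2 hhCcWw=4 hhCcww=4 hhccWw=2 hhccww=2
H_ cc W_ hits 6/64; gcd=2; 6÷2/64÷2 = 3/32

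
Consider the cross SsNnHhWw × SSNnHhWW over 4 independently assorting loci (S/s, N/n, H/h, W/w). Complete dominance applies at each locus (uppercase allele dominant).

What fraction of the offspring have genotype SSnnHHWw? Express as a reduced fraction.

P(SSnnHHWw) = 1/64

SsNnHhWw gametes: SNHW×1, SNHw×1, SNhW×1, SNhw×1, SnHW×1, SnHw×1, SnhW×1, Snhw×1, sNHW×1, sNHw×1, sNhW×1, sNhw×1, snHW×1, snHw×1, snhW×1, snhw×1
SSNnHhWW gametes: SNHW×4, SNhW×4, SnHW×4, SnhW×4
SsNnHhWw×SSNnHhWW grid (16·16=256): SSNNHHWW=4 SSNNHHWw=4 SSNNHhWW=8 SSNNHhWw=8 SSNNhhWW=4 SSNNhhWw=4 SSNnHHWW=8 SSNnHHWw=8 SSNnHhWW=16 SSNnHhWw=16 SSNnhhWW=8 SSNnhhWw=8 SSnnHHWW=4 SSnnHHWw=4 SSnnHhWW=8 SSnnHhWw=8 SSnnhhWW=4 SSnnhhWw=4 SsNNHHWW=4 SsNNHHWw=4 SsNNHhWW=8 SsNNHhWw=8 SsNNhhWW=4 SsNNhhWw=4 SsNnHHWW=8 SsNnHHWw=8 SsNnHhWW=16 SsNnHhWw=16 SsNnhhWW=8 SsNnhhWw=8 SsnnHHWW=4 SsnnHHWw=4 SsnnHhWW=8 SsnnHhWw=8 SsnnhhWW=4 SsnnhhWw=4
SSnnHHWw hits 4/256; gcd=4; 4÷4/256÷4 = 1/64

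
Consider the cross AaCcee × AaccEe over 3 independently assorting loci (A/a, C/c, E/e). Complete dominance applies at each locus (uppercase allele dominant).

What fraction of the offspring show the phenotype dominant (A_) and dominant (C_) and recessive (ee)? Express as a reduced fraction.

AaCcee gametes: ACe×2, Ace×2, aCe×2, ace×2
AaccEe gametes: AcE×2, Ace×2, acE×2, ace×2
AaCcee×AaccEe grid (8·8=64): AACcEe=4 AACcee=4 AAccEe=4 AAccee=4 AaCcEe=8 AaCcee=8 AaccEe=8 Aaccee=8 aaCcEe=4 aaCcee=4 aaccEe=4 aaccee=4
A_ C_ ee hits 12/64; gcd=4; 12÷4/64÷4 = 3/16

P(A_ C_ ee) = 3/16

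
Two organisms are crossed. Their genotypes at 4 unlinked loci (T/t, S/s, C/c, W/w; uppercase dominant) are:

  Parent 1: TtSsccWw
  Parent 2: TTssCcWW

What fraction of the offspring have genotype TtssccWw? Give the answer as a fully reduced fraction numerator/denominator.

TtSsccWw gametes: TScW×2, TScw×2, TscW×2, Tscw×2, tScW×2, tScw×2, tscW×2, tscw×2
TTssCcWW gametes: TsCW×8, TscW×8
TtSsccWw×TTssCcWW grid (16·16=256): TTSsCcWW=16 TTSsCcWw=16 TTSsccWW=16 TTSsccWw=16 TTssCcWW=16 TTssCcWw=16 TTssccWW=16 TTssccWw=16 TtSsCcWW=16 TtSsCcWw=16 TtSsccWW=16 TtSsccWw=16 TtssCcWW=16 TtssCcWw=16 TtssccWW=16 TtssccWw=16
TtssccWw hits 16/256; gcd=16; 16÷16/256÷16 = 1/16

P(TtssccWw) = 1/16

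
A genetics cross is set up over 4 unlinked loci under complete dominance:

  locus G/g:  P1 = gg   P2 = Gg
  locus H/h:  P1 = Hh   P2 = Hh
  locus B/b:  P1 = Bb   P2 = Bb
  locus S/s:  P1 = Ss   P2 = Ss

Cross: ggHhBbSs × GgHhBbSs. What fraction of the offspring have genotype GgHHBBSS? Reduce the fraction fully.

ggHhBbSs gametes: gHBS×2, gHBs×2, gHbS×2, gHbs×2, ghBS×2, ghBs×2, ghbS×2, ghbs×2
GgHhBbSs gametes: GHBS×1, GHBs×1, GHbS×1, GHbs×1, GhBS×1, GhBs×1, GhbS×1, Ghbs×1, gHBS×1, gHBs×1, gHbS×1, gHbs×1, ghBS×1, ghBs×1, ghbS×1, ghbs×1
ggHhBbSs×GgHhBbSs grid (16·16=256): GgHHBBSS=2 GgHHBBSs=4 GgHHBBss=2 GgHHBbSS=4 GgHHBbSs=8 GgHHBbss=4 GgHHbbSS=2 GgHHbbSs=4 GgHHbbss=2 GgHhBBSS=4 GgHhBBSs=8 GgHhBBss=4 GgHhBbSS=8 GgHhBbSs=16 GgHhBbss=8 GgHhbbSS=4 GgHhbbSs=8 GgHhbbss=4 GghhBBSS=2 GghhBBSs=4 GghhBBss=2 GghhBbSS=4 GghhBbSs=8 GghhBbss=4 GghhbbSS=2 GghhbbSs=4 Gghhbbss=2 ggHHBBSS=2 ggHHBBSs=4 ggHHBBss=2 ggHHBbSS=4 ggHHBbSs=8 ggHHBbss=4 ggHHbbSS=2 ggHHbbSs=4 ggHHbbss=2 ggHhBBSS=4 ggHhBBSs=8 ggHhBBss=4 ggHhBbSS=8 ggHhBbSs=16 ggHhBbss=8 ggHhbbSS=4 ggHhbbSs=8 ggHhbbss=4 gghhBBSS=2 gghhBBSs=4 gghhBBss=2 gghhBbSS=4 gghhBbSs=8 gghhBbss=4 gghhbbSS=2 gghhbbSs=4 gghhbbss=2
GgHHBBSS hits 2/256; gcd=2; 2÷2/256÷2 = 1/128

P(GgHHBBSS) = 1/128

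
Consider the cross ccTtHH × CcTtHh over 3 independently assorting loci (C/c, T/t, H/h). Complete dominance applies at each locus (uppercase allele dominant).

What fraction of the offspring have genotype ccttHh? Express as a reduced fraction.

P(ccttHh) = 1/16

ccTtHH gametes: cTH×4, ctH×4
CcTtHh gametes: CTH×1, CTh×1, CtH×1, Cth×1, cTH×1, cTh×1, ctH×1, cth×1
ccTtHH×CcTtHh grid (8·8=64): CcTTHH=4 CcTTHh=4 CcTtHH=8 CcTtHh=8 CcttHH=4 CcttHh=4 ccTTHH=4 ccTTHh=4 ccTtHH=8 ccTtHh=8 ccttHH=4 ccttHh=4
ccttHh hits 4/64; gcd=4; 4÷4/64÷4 = 1/16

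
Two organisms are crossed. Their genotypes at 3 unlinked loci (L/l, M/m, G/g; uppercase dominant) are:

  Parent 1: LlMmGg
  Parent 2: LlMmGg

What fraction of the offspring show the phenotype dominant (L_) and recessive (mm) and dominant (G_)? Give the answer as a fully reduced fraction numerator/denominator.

P(L_ mm G_) = 9/64

LlMmGg gametes: LMG×1, LMg×1, LmG×1, Lmg×1, lMG×1, lMg×1, lmG×1, lmg×1
LlMmGg gametes: LMG×1, LMg×1, LmG×1, Lmg×1, lMG×1, lMg×1, lmG×1, lmg×1
LlMmGg×LlMmGg grid (8·8=64): LLMMGG=1 LLMMGg=2 LLMMgg=1 LLMmGG=2 LLMmGg=4 LLMmgg=2 LLmmGG=1 LLmmGg=2 LLmmgg=1 LlMMGG=2 LlMMGg=4 LlMMgg=2 LlMmGG=4 LlMmGg=8 LlMmgg=4 LlmmGG=2 LlmmGg=4 Llmmgg=2 llMMGG=1 llMMGg=2 llMMgg=1 llMmGG=2 llMmGg=4 llMmgg=2 llmmGG=1 llmmGg=2 llmmgg=1
L_ mm G_ hits 9/64; gcd=1; 9÷1/64÷1 = 9/64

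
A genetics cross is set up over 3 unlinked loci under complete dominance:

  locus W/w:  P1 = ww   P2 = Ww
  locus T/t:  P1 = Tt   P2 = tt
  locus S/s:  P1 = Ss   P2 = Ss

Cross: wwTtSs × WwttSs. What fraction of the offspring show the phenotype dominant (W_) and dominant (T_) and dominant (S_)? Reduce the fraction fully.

P(W_ T_ S_) = 3/16

wwTtSs gametes: wTS×2, wTs×2, wtS×2, wts×2
WwttSs gametes: WtS×2, Wts×2, wtS×2, wts×2
wwTtSs×WwttSs grid (8·8=64): WwTtSS=4 WwTtSs=8 WwTtss=4 WwttSS=4 WwttSs=8 Wwttss=4 wwTtSS=4 wwTtSs=8 wwTtss=4 wwttSS=4 wwttSs=8 wwttss=4
W_ T_ S_ hits 12/64; gcd=4; 12÷4/64÷4 = 3/16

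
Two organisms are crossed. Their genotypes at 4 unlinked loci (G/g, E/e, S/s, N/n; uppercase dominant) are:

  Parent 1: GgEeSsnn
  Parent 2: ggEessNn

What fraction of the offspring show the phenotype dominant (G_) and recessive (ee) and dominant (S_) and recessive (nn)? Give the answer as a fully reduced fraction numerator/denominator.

P(G_ ee S_ nn) = 1/32

GgEeSsnn gametes: GESn×2, GEsn×2, GeSn×2, Gesn×2, gESn×2, gEsn×2, geSn×2, gesn×2
ggEessNn gametes: gEsN×4, gEsn×4, gesN×4, gesn×4
GgEeSsnn×ggEessNn grid (16·16=256): GgEESsNn=8 GgEESsnn=8 GgEEssNn=8 GgEEssnn=8 GgEeSsNn=16 GgEeSsnn=16 GgEessNn=16 GgEessnn=16 GgeeSsNn=8 GgeeSsnn=8 GgeessNn=8 Ggeessnn=8 ggEESsNn=8 ggEESsnn=8 ggEEssNn=8 ggEEssnn=8 ggEeSsNn=16 ggEeSsnn=16 ggEessNn=16 ggEessnn=16 ggeeSsNn=8 ggeeSsnn=8 ggeessNn=8 ggeessnn=8
G_ ee S_ nn hits 8/256; gcd=8; 8÷8/256÷8 = 1/32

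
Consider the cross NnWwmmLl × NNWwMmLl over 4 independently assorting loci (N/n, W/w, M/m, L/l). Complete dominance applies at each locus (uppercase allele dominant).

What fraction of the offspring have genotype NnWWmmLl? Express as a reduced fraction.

P(NnWWmmLl) = 1/32

NnWwmmLl gametes: NWmL×2, NWml×2, NwmL×2, Nwml×2, nWmL×2, nWml×2, nwmL×2, nwml×2
NNWwMmLl gametes: NWML×2, NWMl×2, NWmL×2, NWml×2, NwML×2, NwMl×2, NwmL×2, Nwml×2
NnWwmmLl×NNWwMmLl grid (16·16=256): NNWWMmLL=4 NNWWMmLl=8 NNWWMmll=4 NNWWmmLL=4 NNWWmmLl=8 NNWWmmll=4 NNWwMmLL=8 NNWwMmLl=16 NNWwMmll=8 NNWwmmLL=8 NNWwmmLl=16 NNWwmmll=8 NNwwMmLL=4 NNwwMmLl=8 NNwwMmll=4 NNwwmmLL=4 NNwwmmLl=8 NNwwmmll=4 NnWWMmLL=4 NnWWMmLl=8 NnWWMmll=4 NnWWmmLL=4 NnWWmmLl=8 NnWWmmll=4 NnWwMmLL=8 NnWwMmLl=16 NnWwMmll=8 NnWwmmLL=8 NnWwmmLl=16 NnWwmmll=8 NnwwMmLL=4 NnwwMmLl=8 NnwwMmll=4 NnwwmmLL=4 NnwwmmLl=8 Nnwwmmll=4
NnWWmmLl hits 8/256; gcd=8; 8÷8/256÷8 = 1/32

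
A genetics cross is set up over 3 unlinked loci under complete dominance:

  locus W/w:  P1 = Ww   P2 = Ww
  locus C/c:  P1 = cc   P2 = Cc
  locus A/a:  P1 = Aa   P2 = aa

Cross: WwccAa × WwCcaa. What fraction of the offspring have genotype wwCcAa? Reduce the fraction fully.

WwccAa gametes: WcA×2, Wca×2, wcA×2, wca×2
WwCcaa gametes: WCa×2, Wca×2, wCa×2, wca×2
WwccAa×WwCcaa grid (8·8=64): WWCcAa=4 WWCcaa=4 WWccAa=4 WWccaa=4 WwCcAa=8 WwCcaa=8 WwccAa=8 Wwccaa=8 wwCcAa=4 wwCcaa=4 wwccAa=4 wwccaa=4
wwCcAa hits 4/64; gcd=4; 4÷4/64÷4 = 1/16

P(wwCcAa) = 1/16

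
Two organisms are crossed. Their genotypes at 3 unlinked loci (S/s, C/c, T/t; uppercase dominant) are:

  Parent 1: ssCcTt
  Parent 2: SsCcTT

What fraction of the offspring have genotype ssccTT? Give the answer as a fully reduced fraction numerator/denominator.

ssCcTt gametes: sCT×2, sCt×2, scT×2, sct×2
SsCcTT gametes: SCT×2, ScT×2, sCT×2, scT×2
ssCcTt×SsCcTT grid (8·8=64): SsCCTT=4 SsCCTt=4 SsCcTT=8 SsCcTt=8 SsccTT=4 SsccTt=4 ssCCTT=4 ssCCTt=4 ssCcTT=8 ssCcTt=8 ssccTT=4 ssccTt=4
ssccTT hits 4/64; gcd=4; 4÷4/64÷4 = 1/16

P(ssccTT) = 1/16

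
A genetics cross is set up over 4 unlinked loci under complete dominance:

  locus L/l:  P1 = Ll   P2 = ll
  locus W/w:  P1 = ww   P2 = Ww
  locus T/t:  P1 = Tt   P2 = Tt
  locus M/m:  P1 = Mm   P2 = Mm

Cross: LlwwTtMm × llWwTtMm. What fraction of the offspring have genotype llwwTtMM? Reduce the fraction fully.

P(llwwTtMM) = 1/32

LlwwTtMm gametes: LwTM×2, LwTm×2, LwtM×2, Lwtm×2, lwTM×2, lwTm×2, lwtM×2, lwtm×2
llWwTtMm gametes: lWTM×2, lWTm×2, lWtM×2, lWtm×2, lwTM×2, lwTm×2, lwtM×2, lwtm×2
LlwwTtMm×llWwTtMm grid (16·16=256): LlWwTTMM=4 LlWwTTMm=8 LlWwTTmm=4 LlWwTtMM=8 LlWwTtMm=16 LlWwTtmm=8 LlWwttMM=4 LlWwttMm=8 LlWwttmm=4 LlwwTTMM=4 LlwwTTMm=8 LlwwTTmm=4 LlwwTtMM=8 LlwwTtMm=16 LlwwTtmm=8 LlwwttMM=4 LlwwttMm=8 Llwwttmm=4 llWwTTMM=4 llWwTTMm=8 llWwTTmm=4 llWwTtMM=8 llWwTtMm=16 llWwTtmm=8 llWwttMM=4 llWwttMm=8 llWwttmm=4 llwwTTMM=4 llwwTTMm=8 llwwTTmm=4 llwwTtMM=8 llwwTtMm=16 llwwTtmm=8 llwwttMM=4 llwwttMm=8 llwwttmm=4
llwwTtMM hits 8/256; gcd=8; 8÷8/256÷8 = 1/32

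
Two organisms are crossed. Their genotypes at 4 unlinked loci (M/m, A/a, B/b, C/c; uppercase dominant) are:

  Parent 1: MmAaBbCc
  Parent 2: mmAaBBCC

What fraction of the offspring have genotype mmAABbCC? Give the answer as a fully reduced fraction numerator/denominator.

MmAaBbCc gametes: MABC×1, MABc×1, MAbC×1, MAbc×1, MaBC×1, MaBc×1, MabC×1, Mabc×1, mABC×1, mABc×1, mAbC×1, mAbc×1, maBC×1, maBc×1, mabC×1, mabc×1
mmAaBBCC gametes: mABC×8, maBC×8
MmAaBbCc×mmAaBBCC grid (16·16=256): MmAABBCC=8 MmAABBCc=8 MmAABbCC=8 MmAABbCc=8 MmAaBBCC=16 MmAaBBCc=16 MmAaBbCC=16 MmAaBbCc=16 MmaaBBCC=8 MmaaBBCc=8 MmaaBbCC=8 MmaaBbCc=8 mmAABBCC=8 mmAABBCc=8 mmAABbCC=8 mmAABbCc=8 mmAaBBCC=16 mmAaBBCc=16 mmAaBbCC=16 mmAaBbCc=16 mmaaBBCC=8 mmaaBBCc=8 mmaaBbCC=8 mmaaBbCc=8
mmAABbCC hits 8/256; gcd=8; 8÷8/256÷8 = 1/32

P(mmAABbCC) = 1/32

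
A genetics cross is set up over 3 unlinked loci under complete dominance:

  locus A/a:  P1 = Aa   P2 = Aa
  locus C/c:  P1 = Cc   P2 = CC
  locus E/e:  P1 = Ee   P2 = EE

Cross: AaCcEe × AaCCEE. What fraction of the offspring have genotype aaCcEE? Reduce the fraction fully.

AaCcEe gametes: ACE×1, ACe×1, AcE×1, Ace×1, aCE×1, aCe×1, acE×1, ace×1
AaCCEE gametes: ACE×4, aCE×4
AaCcEe×AaCCEE grid (8·8=64): AACCEE=4 AACCEe=4 AACcEE=4 AACcEe=4 AaCCEE=8 AaCCEe=8 AaCcEE=8 AaCcEe=8 aaCCEE=4 aaCCEe=4 aaCcEE=4 aaCcEe=4
aaCcEE hits 4/64; gcd=4; 4÷4/64÷4 = 1/16

P(aaCcEE) = 1/16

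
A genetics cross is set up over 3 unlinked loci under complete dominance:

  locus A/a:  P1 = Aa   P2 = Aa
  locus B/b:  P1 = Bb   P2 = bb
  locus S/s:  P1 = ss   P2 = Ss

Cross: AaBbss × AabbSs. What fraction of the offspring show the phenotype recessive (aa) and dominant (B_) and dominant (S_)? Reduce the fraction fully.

AaBbss gametes: ABs×2, Abs×2, aBs×2, abs×2
AabbSs gametes: AbS×2, Abs×2, abS×2, abs×2
AaBbss×AabbSs grid (8·8=64): AABbSs=4 AABbss=4 AAbbSs=4 AAbbss=4 AaBbSs=8 AaBbss=8 AabbSs=8 Aabbss=8 aaBbSs=4 aaBbss=4 aabbSs=4 aabbss=4
aa B_ S_ hits 4/64; gcd=4; 4÷4/64÷4 = 1/16

P(aa B_ S_) = 1/16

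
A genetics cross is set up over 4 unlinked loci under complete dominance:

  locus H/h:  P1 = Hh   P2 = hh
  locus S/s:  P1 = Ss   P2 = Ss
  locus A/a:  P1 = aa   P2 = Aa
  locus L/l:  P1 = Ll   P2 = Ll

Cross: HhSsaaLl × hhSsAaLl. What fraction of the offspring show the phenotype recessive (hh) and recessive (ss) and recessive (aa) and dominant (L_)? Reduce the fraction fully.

P(hh ss aa L_) = 3/64

HhSsaaLl gametes: HSaL×2, HSal×2, HsaL×2, Hsal×2, hSaL×2, hSal×2, hsaL×2, hsal×2
hhSsAaLl gametes: hSAL×2, hSAl×2, hSaL×2, hSal×2, hsAL×2, hsAl×2, hsaL×2, hsal×2
HhSsaaLl×hhSsAaLl grid (16·16=256): HhSSAaLL=4 HhSSAaLl=8 HhSSAall=4 HhSSaaLL=4 HhSSaaLl=8 HhSSaall=4 HhSsAaLL=8 HhSsAaLl=16 HhSsAall=8 HhSsaaLL=8 HhSsaaLl=16 HhSsaall=8 HhssAaLL=4 HhssAaLl=8 HhssAall=4 HhssaaLL=4 HhssaaLl=8 Hhssaall=4 hhSSAaLL=4 hhSSAaLl=8 hhSSAall=4 hhSSaaLL=4 hhSSaaLl=8 hhSSaall=4 hhSsAaLL=8 hhSsAaLl=16 hhSsAall=8 hhSsaaLL=8 hhSsaaLl=16 hhSsaall=8 hhssAaLL=4 hhssAaLl=8 hhssAall=4 hhssaaLL=4 hhssaaLl=8 hhssaall=4
hh ss aa L_ hits 12/256; gcd=4; 12÷4/256÷4 = 3/64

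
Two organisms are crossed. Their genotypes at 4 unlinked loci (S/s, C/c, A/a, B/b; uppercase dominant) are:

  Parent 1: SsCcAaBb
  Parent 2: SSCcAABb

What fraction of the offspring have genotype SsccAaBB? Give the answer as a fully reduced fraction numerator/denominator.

SsCcAaBb gametes: SCAB×1, SCAb×1, SCaB×1, SCab×1, ScAB×1, ScAb×1, ScaB×1, Scab×1, sCAB×1, sCAb×1, sCaB×1, sCab×1, scAB×1, scAb×1, scaB×1, scab×1
SSCcAABb gametes: SCAB×4, SCAb×4, ScAB×4, ScAb×4
SsCcAaBb×SSCcAABb grid (16·16=256): SSCCAABB=4 SSCCAABb=8 SSCCAAbb=4 SSCCAaBB=4 SSCCAaBb=8 SSCCAabb=4 SSCcAABB=8 SSCcAABb=16 SSCcAAbb=8 SSCcAaBB=8 SSCcAaBb=16 SSCcAabb=8 SSccAABB=4 SSccAABb=8 SSccAAbb=4 SSccAaBB=4 SSccAaBb=8 SSccAabb=4 SsCCAABB=4 SsCCAABb=8 SsCCAAbb=4 SsCCAaBB=4 SsCCAaBb=8 SsCCAabb=4 SsCcAABB=8 SsCcAABb=16 SsCcAAbb=8 SsCcAaBB=8 SsCcAaBb=16 SsCcAabb=8 SsccAABB=4 SsccAABb=8 SsccAAbb=4 SsccAaBB=4 SsccAaBb=8 SsccAabb=4
SsccAaBB hits 4/256; gcd=4; 4÷4/256÷4 = 1/64

P(SsccAaBB) = 1/64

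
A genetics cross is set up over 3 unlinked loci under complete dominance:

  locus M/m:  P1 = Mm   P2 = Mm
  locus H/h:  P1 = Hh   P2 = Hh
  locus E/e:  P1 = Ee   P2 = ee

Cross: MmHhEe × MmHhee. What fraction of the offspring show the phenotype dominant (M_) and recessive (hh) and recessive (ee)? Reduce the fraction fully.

MmHhEe gametes: MHE×1, MHe×1, MhE×1, Mhe×1, mHE×1, mHe×1, mhE×1, mhe×1
MmHhee gametes: MHe×2, Mhe×2, mHe×2, mhe×2
MmHhEe×MmHhee grid (8·8=64): MMHHEe=2 MMHHee=2 MMHhEe=4 MMHhee=4 MMhhEe=2 MMhhee=2 MmHHEe=4 MmHHee=4 MmHhEe=8 MmHhee=8 MmhhEe=4 Mmhhee=4 mmHHEe=2 mmHHee=2 mmHhEe=4 mmHhee=4 mmhhEe=2 mmhhee=2
M_ hh ee hits 6/64; gcd=2; 6÷2/64÷2 = 3/32

P(M_ hh ee) = 3/32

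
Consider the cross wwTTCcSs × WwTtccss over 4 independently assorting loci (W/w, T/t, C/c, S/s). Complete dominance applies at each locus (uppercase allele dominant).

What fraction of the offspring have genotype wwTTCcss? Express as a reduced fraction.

wwTTCcSs gametes: wTCS×4, wTCs×4, wTcS×4, wTcs×4
WwTtccss gametes: WTcs×4, Wtcs×4, wTcs×4, wtcs×4
wwTTCcSs×WwTtccss grid (16·16=256): WwTTCcSs=16 WwTTCcss=16 WwTTccSs=16 WwTTccss=16 WwTtCcSs=16 WwTtCcss=16 WwTtccSs=16 WwTtccss=16 wwTTCcSs=16 wwTTCcss=16 wwTTccSs=16 wwTTccss=16 wwTtCcSs=16 wwTtCcss=16 wwTtccSs=16 wwTtccss=16
wwTTCcss hits 16/256; gcd=16; 16÷16/256÷16 = 1/16

P(wwTTCcss) = 1/16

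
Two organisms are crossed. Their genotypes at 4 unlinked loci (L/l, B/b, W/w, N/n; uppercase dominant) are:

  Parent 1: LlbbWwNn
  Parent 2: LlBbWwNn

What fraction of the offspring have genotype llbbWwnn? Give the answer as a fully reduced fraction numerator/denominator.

LlbbWwNn gametes: LbWN×2, LbWn×2, LbwN×2, Lbwn×2, lbWN×2, lbWn×2, lbwN×2, lbwn×2
LlBbWwNn gametes: LBWN×1, LBWn×1, LBwN×1, LBwn×1, LbWN×1, LbWn×1, LbwN×1, Lbwn×1, lBWN×1, lBWn×1, lBwN×1, lBwn×1, lbWN×1, lbWn×1, lbwN×1, lbwn×1
LlbbWwNn×LlBbWwNn grid (16·16=256): LLBbWWNN=2 LLBbWWNn=4 LLBbWWnn=2 LLBbWwNN=4 LLBbWwNn=8 LLBbWwnn=4 LLBbwwNN=2 LLBbwwNn=4 LLBbwwnn=2 LLbbWWNN=2 LLbbWWNn=4 LLbbWWnn=2 LLbbWwNN=4 LLbbWwNn=8 LLbbWwnn=4 LLbbwwNN=2 LLbbwwNn=4 LLbbwwnn=2 LlBbWWNN=4 LlBbWWNn=8 LlBbWWnn=4 LlBbWwNN=8 LlBbWwNn=16 LlBbWwnn=8 LlBbwwNN=4 LlBbwwNn=8 LlBbwwnn=4 LlbbWWNN=4 LlbbWWNn=8 LlbbWWnn=4 LlbbWwNN=8 LlbbWwNn=16 LlbbWwnn=8 LlbbwwNN=4 LlbbwwNn=8 Llbbwwnn=4 llBbWWNN=2 llBbWWNn=4 llBbWWnn=2 llBbWwNN=4 llBbWwNn=8 llBbWwnn=4 llBbwwNN=2 llBbwwNn=4 llBbwwnn=2 llbbWWNN=2 llbbWWNn=4 llbbWWnn=2 llbbWwNN=4 llbbWwNn=8 llbbWwnn=4 llbbwwNN=2 llbbwwNn=4 llbbwwnn=2
llbbWwnn hits 4/256; gcd=4; 4÷4/256÷4 = 1/64

P(llbbWwnn) = 1/64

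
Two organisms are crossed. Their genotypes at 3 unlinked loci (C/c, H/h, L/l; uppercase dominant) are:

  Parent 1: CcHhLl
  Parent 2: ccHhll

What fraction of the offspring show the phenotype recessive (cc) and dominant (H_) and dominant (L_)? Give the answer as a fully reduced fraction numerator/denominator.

CcHhLl gametes: CHL×1, CHl×1, ChL×1, Chl×1, cHL×1, cHl×1, chL×1, chl×1
ccHhll gametes: cHl×4, chl×4
CcHhLl×ccHhll grid (8·8=64): CcHHLl=4 CcHHll=4 CcHhLl=8 CcHhll=8 CchhLl=4 Cchhll=4 ccHHLl=4 ccHHll=4 ccHhLl=8 ccHhll=8 cchhLl=4 cchhll=4
cc H_ L_ hits 12/64; gcd=4; 12÷4/64÷4 = 3/16

P(cc H_ L_) = 3/16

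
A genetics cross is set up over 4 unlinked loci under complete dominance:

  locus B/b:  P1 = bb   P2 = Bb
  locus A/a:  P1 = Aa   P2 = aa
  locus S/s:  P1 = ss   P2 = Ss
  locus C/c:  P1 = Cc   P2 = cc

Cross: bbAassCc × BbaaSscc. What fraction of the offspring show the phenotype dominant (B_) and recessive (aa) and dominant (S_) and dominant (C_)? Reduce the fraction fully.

bbAassCc gametes: bAsC×4, bAsc×4, basC×4, basc×4
BbaaSscc gametes: BaSc×4, Basc×4, baSc×4, basc×4
bbAassCc×BbaaSscc grid (16·16=256): BbAaSsCc=16 BbAaSscc=16 BbAassCc=16 BbAasscc=16 BbaaSsCc=16 BbaaSscc=16 BbaassCc=16 Bbaasscc=16 bbAaSsCc=16 bbAaSscc=16 bbAassCc=16 bbAasscc=16 bbaaSsCc=16 bbaaSscc=16 bbaassCc=16 bbaasscc=16
B_ aa S_ C_ hits 16/256; gcd=16; 16÷16/256÷16 = 1/16

P(B_ aa S_ C_) = 1/16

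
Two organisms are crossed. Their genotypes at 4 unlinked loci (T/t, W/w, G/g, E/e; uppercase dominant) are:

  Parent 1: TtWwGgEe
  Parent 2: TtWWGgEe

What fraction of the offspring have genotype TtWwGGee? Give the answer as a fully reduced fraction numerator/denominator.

P(TtWwGGee) = 1/64

TtWwGgEe gametes: TWGE×1, TWGe×1, TWgE×1, TWge×1, TwGE×1, TwGe×1, TwgE×1, Twge×1, tWGE×1, tWGe×1, tWgE×1, tWge×1, twGE×1, twGe×1, twgE×1, twge×1
TtWWGgEe gametes: TWGE×2, TWGe×2, TWgE×2, TWge×2, tWGE×2, tWGe×2, tWgE×2, tWge×2
TtWwGgEe×TtWWGgEe grid (16·16=256): TTWWGGEE=2 TTWWGGEe=4 TTWWGGee=2 TTWWGgEE=4 TTWWGgEe=8 TTWWGgee=4 TTWWggEE=2 TTWWggEe=4 TTWWggee=2 TTWwGGEE=2 TTWwGGEe=4 TTWwGGee=2 TTWwGgEE=4 TTWwGgEe=8 TTWwGgee=4 TTWwggEE=2 TTWwggEe=4 TTWwggee=2 TtWWGGEE=4 TtWWGGEe=8 TtWWGGee=4 TtWWGgEE=8 TtWWGgEe=16 TtWWGgee=8 TtWWggEE=4 TtWWggEe=8 TtWWggee=4 TtWwGGEE=4 TtWwGGEe=8 TtWwGGee=4 TtWwGgEE=8 TtWwGgEe=16 TtWwGgee=8 TtWwggEE=4 TtWwggEe=8 TtWwggee=4 ttWWGGEE=2 ttWWGGEe=4 ttWWGGee=2 ttWWGgEE=4 ttWWGgEe=8 ttWWGgee=4 ttWWggEE=2 ttWWggEe=4 ttWWggee=2 ttWwGGEE=2 ttWwGGEe=4 ttWwGGee=2 ttWwGgEE=4 ttWwGgEe=8 ttWwGgee=4 ttWwggEE=2 ttWwggEe=4 ttWwggee=2
TtWwGGee hits 4/256; gcd=4; 4÷4/256÷4 = 1/64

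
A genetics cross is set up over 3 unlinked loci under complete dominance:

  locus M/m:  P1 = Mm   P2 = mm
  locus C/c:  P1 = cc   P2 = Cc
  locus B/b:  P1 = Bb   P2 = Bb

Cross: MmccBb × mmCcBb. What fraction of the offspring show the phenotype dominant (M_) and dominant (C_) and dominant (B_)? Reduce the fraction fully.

MmccBb gametes: McB×2, Mcb×2, mcB×2, mcb×2
mmCcBb gametes: mCB×2, mCb×2, mcB×2, mcb×2
MmccBb×mmCcBb grid (8·8=64): MmCcBB=4 MmCcBb=8 MmCcbb=4 MmccBB=4 MmccBb=8 Mmccbb=4 mmCcBB=4 mmCcBb=8 mmCcbb=4 mmccBB=4 mmccBb=8 mmccbb=4
M_ C_ B_ hits 12/64; gcd=4; 12÷4/64÷4 = 3/16

P(M_ C_ B_) = 3/16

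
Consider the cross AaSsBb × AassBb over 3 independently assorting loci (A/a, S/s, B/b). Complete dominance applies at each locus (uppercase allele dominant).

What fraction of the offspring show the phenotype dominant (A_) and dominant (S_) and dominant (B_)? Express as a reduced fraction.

P(A_ S_ B_) = 9/32

AaSsBb gametes: ASB×1, ASb×1, AsB×1, Asb×1, aSB×1, aSb×1, asB×1, asb×1
AassBb gametes: AsB×2, Asb×2, asB×2, asb×2
AaSsBb×AassBb grid (8·8=64): AASsBB=2 AASsBb=4 AASsbb=2 AAssBB=2 AAssBb=4 AAssbb=2 AaSsBB=4 AaSsBb=8 AaSsbb=4 AassBB=4 AassBb=8 Aassbb=4 aaSsBB=2 aaSsBb=4 aaSsbb=2 aassBB=2 aassBb=4 aassbb=2
A_ S_ B_ hits 18/64; gcd=2; 18÷2/64÷2 = 9/32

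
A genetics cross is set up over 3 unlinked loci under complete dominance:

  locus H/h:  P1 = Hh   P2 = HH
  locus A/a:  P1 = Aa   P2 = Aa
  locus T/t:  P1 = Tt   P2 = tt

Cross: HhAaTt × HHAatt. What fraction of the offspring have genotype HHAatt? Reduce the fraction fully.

P(HHAatt) = 1/8

HhAaTt gametes: HAT×1, HAt×1, HaT×1, Hat×1, hAT×1, hAt×1, haT×1, hat×1
HHAatt gametes: HAt×4, Hat×4
HhAaTt×HHAatt grid (8·8=64): HHAATt=4 HHAAtt=4 HHAaTt=8 HHAatt=8 HHaaTt=4 HHaatt=4 HhAATt=4 HhAAtt=4 HhAaTt=8 HhAatt=8 HhaaTt=4 Hhaatt=4
HHAatt hits 8/64; gcd=8; 8÷8/64÷8 = 1/8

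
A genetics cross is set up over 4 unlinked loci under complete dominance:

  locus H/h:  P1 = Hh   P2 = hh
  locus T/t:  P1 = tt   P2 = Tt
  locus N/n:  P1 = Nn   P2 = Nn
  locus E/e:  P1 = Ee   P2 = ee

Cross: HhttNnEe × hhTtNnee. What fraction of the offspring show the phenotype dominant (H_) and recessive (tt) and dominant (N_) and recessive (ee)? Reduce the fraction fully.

HhttNnEe gametes: HtNE×2, HtNe×2, HtnE×2, Htne×2, htNE×2, htNe×2, htnE×2, htne×2
hhTtNnee gametes: hTNe×4, hTne×4, htNe×4, htne×4
HhttNnEe×hhTtNnee grid (16·16=256): HhTtNNEe=8 HhTtNNee=8 HhTtNnEe=16 HhTtNnee=16 HhTtnnEe=8 HhTtnnee=8 HhttNNEe=8 HhttNNee=8 HhttNnEe=16 HhttNnee=16 HhttnnEe=8 Hhttnnee=8 hhTtNNEe=8 hhTtNNee=8 hhTtNnEe=16 hhTtNnee=16 hhTtnnEe=8 hhTtnnee=8 hhttNNEe=8 hhttNNee=8 hhttNnEe=16 hhttNnee=16 hhttnnEe=8 hhttnnee=8
H_ tt N_ ee hits 24/256; gcd=8; 24÷8/256÷8 = 3/32

P(H_ tt N_ ee) = 3/32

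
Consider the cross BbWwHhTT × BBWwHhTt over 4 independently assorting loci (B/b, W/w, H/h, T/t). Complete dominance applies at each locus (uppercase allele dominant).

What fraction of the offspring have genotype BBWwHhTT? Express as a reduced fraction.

BbWwHhTT gametes: BWHT×2, BWhT×2, BwHT×2, BwhT×2, bWHT×2, bWhT×2, bwHT×2, bwhT×2
BBWwHhTt gametes: BWHT×2, BWHt×2, BWhT×2, BWht×2, BwHT×2, BwHt×2, BwhT×2, Bwht×2
BbWwHhTT×BBWwHhTt grid (16·16=256): BBWWHHTT=4 BBWWHHTt=4 BBWWHhTT=8 BBWWHhTt=8 BBWWhhTT=4 BBWWhhTt=4 BBWwHHTT=8 BBWwHHTt=8 BBWwHhTT=16 BBWwHhTt=16 BBWwhhTT=8 BBWwhhTt=8 BBwwHHTT=4 BBwwHHTt=4 BBwwHhTT=8 BBwwHhTt=8 BBwwhhTT=4 BBwwhhTt=4 BbWWHHTT=4 BbWWHHTt=4 BbWWHhTT=8 BbWWHhTt=8 BbWWhhTT=4 BbWWhhTt=4 BbWwHHTT=8 BbWwHHTt=8 BbWwHhTT=16 BbWwHhTt=16 BbWwhhTT=8 BbWwhhTt=8 BbwwHHTT=4 BbwwHHTt=4 BbwwHhTT=8 BbwwHhTt=8 BbwwhhTT=4 BbwwhhTt=4
BBWwHhTT hits 16/256; gcd=16; 16÷16/256÷16 = 1/16

P(BBWwHhTT) = 1/16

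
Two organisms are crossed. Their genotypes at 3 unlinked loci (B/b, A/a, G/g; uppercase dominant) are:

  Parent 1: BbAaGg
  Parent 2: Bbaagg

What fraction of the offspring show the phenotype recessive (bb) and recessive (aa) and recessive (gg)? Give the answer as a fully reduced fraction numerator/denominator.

BbAaGg gametes: BAG×1, BAg×1, BaG×1, Bag×1, bAG×1, bAg×1, baG×1, bag×1
Bbaagg gametes: Bag×4, bag×4
BbAaGg×Bbaagg grid (8·8=64): BBAaGg=4 BBAagg=4 BBaaGg=4 BBaagg=4 BbAaGg=8 BbAagg=8 BbaaGg=8 Bbaagg=8 bbAaGg=4 bbAagg=4 bbaaGg=4 bbaagg=4
bb aa gg hits 4/64; gcd=4; 4÷4/64÷4 = 1/16

P(bb aa gg) = 1/16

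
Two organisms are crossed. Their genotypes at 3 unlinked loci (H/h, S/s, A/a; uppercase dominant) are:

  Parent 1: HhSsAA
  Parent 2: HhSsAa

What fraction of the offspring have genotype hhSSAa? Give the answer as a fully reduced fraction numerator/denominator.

P(hhSSAa) = 1/32

HhSsAA gametes: HSA×2, HsA×2, hSA×2, hsA×2
HhSsAa gametes: HSA×1, HSa×1, HsA×1, Hsa×1, hSA×1, hSa×1, hsA×1, hsa×1
HhSsAA×HhSsAa grid (8·8=64): HHSSAA=2 HHSSAa=2 HHSsAA=4 HHSsAa=4 HHssAA=2 HHssAa=2 HhSSAA=4 HhSSAa=4 HhSsAA=8 HhSsAa=8 HhssAA=4 HhssAa=4 hhSSAA=2 hhSSAa=2 hhSsAA=4 hhSsAa=4 hhssAA=2 hhssAa=2
hhSSAa hits 2/64; gcd=2; 2÷2/64÷2 = 1/32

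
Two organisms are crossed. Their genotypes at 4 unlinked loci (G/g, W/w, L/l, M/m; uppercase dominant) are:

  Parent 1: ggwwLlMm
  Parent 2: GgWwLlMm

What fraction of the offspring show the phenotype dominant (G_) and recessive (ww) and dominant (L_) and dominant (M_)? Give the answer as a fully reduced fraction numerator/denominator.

P(G_ ww L_ M_) = 9/64

ggwwLlMm gametes: gwLM×4, gwLm×4, gwlM×4, gwlm×4
GgWwLlMm gametes: GWLM×1, GWLm×1, GWlM×1, GWlm×1, GwLM×1, GwLm×1, GwlM×1, Gwlm×1, gWLM×1, gWLm×1, gWlM×1, gWlm×1, gwLM×1, gwLm×1, gwlM×1, gwlm×1
ggwwLlMm×GgWwLlMm grid (16·16=256): GgWwLLMM=4 GgWwLLMm=8 GgWwLLmm=4 GgWwLlMM=8 GgWwLlMm=16 GgWwLlmm=8 GgWwllMM=4 GgWwllMm=8 GgWwllmm=4 GgwwLLMM=4 GgwwLLMm=8 GgwwLLmm=4 GgwwLlMM=8 GgwwLlMm=16 GgwwLlmm=8 GgwwllMM=4 GgwwllMm=8 Ggwwllmm=4 ggWwLLMM=4 ggWwLLMm=8 ggWwLLmm=4 ggWwLlMM=8 ggWwLlMm=16 ggWwLlmm=8 ggWwllMM=4 ggWwllMm=8 ggWwllmm=4 ggwwLLMM=4 ggwwLLMm=8 ggwwLLmm=4 ggwwLlMM=8 ggwwLlMm=16 ggwwLlmm=8 ggwwllMM=4 ggwwllMm=8 ggwwllmm=4
G_ ww L_ M_ hits 36/256; gcd=4; 36÷4/256÷4 = 9/64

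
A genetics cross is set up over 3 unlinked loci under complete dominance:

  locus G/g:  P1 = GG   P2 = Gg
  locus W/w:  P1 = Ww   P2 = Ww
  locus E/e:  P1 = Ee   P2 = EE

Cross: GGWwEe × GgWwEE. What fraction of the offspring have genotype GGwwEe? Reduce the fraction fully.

GGWwEe gametes: GWE×2, GWe×2, GwE×2, Gwe×2
GgWwEE gametes: GWE×2, GwE×2, gWE×2, gwE×2
GGWwEe×GgWwEE grid (8·8=64): GGWWEE=4 GGWWEe=4 GGWwEE=8 GGWwEe=8 GGwwEE=4 GGwwEe=4 GgWWEE=4 GgWWEe=4 GgWwEE=8 GgWwEe=8 GgwwEE=4 GgwwEe=4
GGwwEe hits 4/64; gcd=4; 4÷4/64÷4 = 1/16

P(GGwwEe) = 1/16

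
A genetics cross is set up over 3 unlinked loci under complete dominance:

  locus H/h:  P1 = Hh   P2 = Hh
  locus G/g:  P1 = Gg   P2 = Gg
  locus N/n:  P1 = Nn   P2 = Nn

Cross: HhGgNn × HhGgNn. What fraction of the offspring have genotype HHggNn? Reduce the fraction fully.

P(HHggNn) = 1/32

HhGgNn gametes: HGN×1, HGn×1, HgN×1, Hgn×1, hGN×1, hGn×1, hgN×1, hgn×1
HhGgNn gametes: HGN×1, HGn×1, HgN×1, Hgn×1, hGN×1, hGn×1, hgN×1, hgn×1
HhGgNn×HhGgNn grid (8·8=64): HHGGNN=1 HHGGNn=2 HHGGnn=1 HHGgNN=2 HHGgNn=4 HHGgnn=2 HHggNN=1 HHggNn=2 HHggnn=1 HhGGNN=2 HhGGNn=4 HhGGnn=2 HhGgNN=4 HhGgNn=8 HhGgnn=4 HhggNN=2 HhggNn=4 Hhggnn=2 hhGGNN=1 hhGGNn=2 hhGGnn=1 hhGgNN=2 hhGgNn=4 hhGgnn=2 hhggNN=1 hhggNn=2 hhggnn=1
HHggNn hits 2/64; gcd=2; 2÷2/64÷2 = 1/32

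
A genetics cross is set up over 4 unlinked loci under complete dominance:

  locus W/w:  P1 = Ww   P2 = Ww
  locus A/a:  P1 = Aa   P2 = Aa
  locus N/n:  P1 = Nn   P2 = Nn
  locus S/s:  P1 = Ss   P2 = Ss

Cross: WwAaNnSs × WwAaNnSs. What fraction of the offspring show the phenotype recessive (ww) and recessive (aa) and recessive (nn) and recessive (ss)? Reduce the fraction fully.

P(ww aa nn ss) = 1/256

WwAaNnSs gametes: WANS×1, WANs×1, WAnS×1, WAns×1, WaNS×1, WaNs×1, WanS×1, Wans×1, wANS×1, wANs×1, wAnS×1, wAns×1, waNS×1, waNs×1, wanS×1, wans×1
WwAaNnSs gametes: WANS×1, WANs×1, WAnS×1, WAns×1, WaNS×1, WaNs×1, WanS×1, Wans×1, wANS×1, wANs×1, wAnS×1, wAns×1, waNS×1, waNs×1, wanS×1, wans×1
WwAaNnSs×WwAaNnSs grid (16·16=256): WWAANNSS=1 WWAANNSs=2 WWAANNss=1 WWAANnSS=2 WWAANnSs=4 WWAANnss=2 WWAAnnSS=1 WWAAnnSs=2 WWAAnnss=1 WWAaNNSS=2 WWAaNNSs=4 WWAaNNss=2 WWAaNnSS=4 WWAaNnSs=8 WWAaNnss=4 WWAannSS=2 WWAannSs=4 WWAannss=2 WWaaNNSS=1 WWaaNNSs=2 WWaaNNss=1 WWaaNnSS=2 WWaaNnSs=4 WWaaNnss=2 WWaannSS=1 WWaannSs=2 WWaannss=1 WwAANNSS=2 WwAANNSs=4 WwAANNss=2 WwAANnSS=4 WwAANnSs=8 WwAANnss=4 WwAAnnSS=2 WwAAnnSs=4 WwAAnnss=2 WwAaNNSS=4 WwAaNNSs=8 WwAaNNss=4 WwAaNnSS=8 WwAaNnSs=16 WwAaNnss=8 WwAannSS=4 WwAannSs=8 WwAannss=4 WwaaNNSS=2 WwaaNNSs=4 WwaaNNss=2 WwaaNnSS=4 WwaaNnSs=8 WwaaNnss=4 WwaannSS=2 WwaannSs=4 Wwaannss=2 wwAANNSS=1 wwAANNSs=2 wwAANNss=1 wwAANnSS=2 wwAANnSs=4 wwAANnss=2 wwAAnnSS=1 wwAAnnSs=2 wwAAnnss=1 wwAaNNSS=2 wwAaNNSs=4 wwAaNNss=2 wwAaNnSS=4 wwAaNnSs=8 wwAaNnss=4 wwAannSS=2 wwAannSs=4 wwAannss=2 wwaaNNSS=1 wwaaNNSs=2 wwaaNNss=1 wwaaNnSS=2 wwaaNnSs=4 wwaaNnss=2 wwaannSS=1 wwaannSs=2 wwaannss=1
ww aa nn ss hits 1/256; gcd=1; 1÷1/256÷1 = 1/256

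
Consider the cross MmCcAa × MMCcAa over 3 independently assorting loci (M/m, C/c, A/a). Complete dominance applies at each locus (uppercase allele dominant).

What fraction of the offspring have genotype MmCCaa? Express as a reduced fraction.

MmCcAa gametes: MCA×1, MCa×1, McA×1, Mca×1, mCA×1, mCa×1, mcA×1, mca×1
MMCcAa gametes: MCA×2, MCa×2, McA×2, Mca×2
MmCcAa×MMCcAa grid (8·8=64): MMCCAA=2 MMCCAa=4 MMCCaa=2 MMCcAA=4 MMCcAa=8 MMCcaa=4 MMccAA=2 MMccAa=4 MMccaa=2 MmCCAA=2 MmCCAa=4 MmCCaa=2 MmCcAA=4 MmCcAa=8 MmCcaa=4 MmccAA=2 MmccAa=4 Mmccaa=2
MmCCaa hits 2/64; gcd=2; 2÷2/64÷2 = 1/32

P(MmCCaa) = 1/32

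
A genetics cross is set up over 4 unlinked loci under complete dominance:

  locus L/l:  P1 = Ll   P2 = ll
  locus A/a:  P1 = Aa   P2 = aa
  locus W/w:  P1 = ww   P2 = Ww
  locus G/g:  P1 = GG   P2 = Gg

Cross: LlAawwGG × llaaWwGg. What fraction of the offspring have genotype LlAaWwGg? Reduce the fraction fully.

LlAawwGG gametes: LAwG×4, LawG×4, lAwG×4, lawG×4
llaaWwGg gametes: laWG×4, laWg×4, lawG×4, lawg×4
LlAawwGG×llaaWwGg grid (16·16=256): LlAaWwGG=16 LlAaWwGg=16 LlAawwGG=16 LlAawwGg=16 LlaaWwGG=16 LlaaWwGg=16 LlaawwGG=16 LlaawwGg=16 llAaWwGG=16 llAaWwGg=16 llAawwGG=16 llAawwGg=16 llaaWwGG=16 llaaWwGg=16 llaawwGG=16 llaawwGg=16
LlAaWwGg hits 16/256; gcd=16; 16÷16/256÷16 = 1/16

P(LlAaWwGg) = 1/16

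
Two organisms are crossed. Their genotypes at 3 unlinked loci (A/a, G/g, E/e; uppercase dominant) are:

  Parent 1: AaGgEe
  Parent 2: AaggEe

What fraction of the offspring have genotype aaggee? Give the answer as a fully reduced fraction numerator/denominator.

P(aaggee) = 1/32

AaGgEe gametes: AGE×1, AGe×1, AgE×1, Age×1, aGE×1, aGe×1, agE×1, age×1
AaggEe gametes: AgE×2, Age×2, agE×2, age×2
AaGgEe×AaggEe grid (8·8=64): AAGgEE=2 AAGgEe=4 AAGgee=2 AAggEE=2 AAggEe=4 AAggee=2 AaGgEE=4 AaGgEe=8 AaGgee=4 AaggEE=4 AaggEe=8 Aaggee=4 aaGgEE=2 aaGgEe=4 aaGgee=2 aaggEE=2 aaggEe=4 aaggee=2
aaggee hits 2/64; gcd=2; 2÷2/64÷2 = 1/32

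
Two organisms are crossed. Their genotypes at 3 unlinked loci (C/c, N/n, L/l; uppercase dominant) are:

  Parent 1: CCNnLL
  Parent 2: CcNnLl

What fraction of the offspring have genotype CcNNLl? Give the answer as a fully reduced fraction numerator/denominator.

CCNnLL gametes: CNL×4, CnL×4
CcNnLl gametes: CNL×1, CNl×1, CnL×1, Cnl×1, cNL×1, cNl×1, cnL×1, cnl×1
CCNnLL×CcNnLl grid (8·8=64): CCNNLL=4 CCNNLl=4 CCNnLL=8 CCNnLl=8 CCnnLL=4 CCnnLl=4 CcNNLL=4 CcNNLl=4 CcNnLL=8 CcNnLl=8 CcnnLL=4 CcnnLl=4
CcNNLl hits 4/64; gcd=4; 4÷4/64÷4 = 1/16

P(CcNNLl) = 1/16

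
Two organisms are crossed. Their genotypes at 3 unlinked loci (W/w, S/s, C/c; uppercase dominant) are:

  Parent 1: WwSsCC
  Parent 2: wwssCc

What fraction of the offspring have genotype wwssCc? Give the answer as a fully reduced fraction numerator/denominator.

P(wwssCc) = 1/8

WwSsCC gametes: WSC×2, WsC×2, wSC×2, wsC×2
wwssCc gametes: wsC×4, wsc×4
WwSsCC×wwssCc grid (8·8=64): WwSsCC=8 WwSsCc=8 WwssCC=8 WwssCc=8 wwSsCC=8 wwSsCc=8 wwssCC=8 wwssCc=8
wwssCc hits 8/64; gcd=8; 8÷8/64÷8 = 1/8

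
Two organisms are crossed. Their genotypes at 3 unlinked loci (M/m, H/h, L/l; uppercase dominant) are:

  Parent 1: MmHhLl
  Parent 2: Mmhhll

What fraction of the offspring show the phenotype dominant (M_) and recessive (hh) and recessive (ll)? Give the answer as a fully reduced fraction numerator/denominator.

P(M_ hh ll) = 3/16

MmHhLl gametes: MHL×1, MHl×1, MhL×1, Mhl×1, mHL×1, mHl×1, mhL×1, mhl×1
Mmhhll gametes: Mhl×4, mhl×4
MmHhLl×Mmhhll grid (8·8=64): MMHhLl=4 MMHhll=4 MMhhLl=4 MMhhll=4 MmHhLl=8 MmHhll=8 MmhhLl=8 Mmhhll=8 mmHhLl=4 mmHhll=4 mmhhLl=4 mmhhll=4
M_ hh ll hits 12/64; gcd=4; 12÷4/64÷4 = 3/16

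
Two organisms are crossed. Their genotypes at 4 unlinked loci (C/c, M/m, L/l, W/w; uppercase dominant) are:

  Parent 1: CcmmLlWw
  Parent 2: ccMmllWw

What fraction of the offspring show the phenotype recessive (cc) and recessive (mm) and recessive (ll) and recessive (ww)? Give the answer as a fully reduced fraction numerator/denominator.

P(cc mm ll ww) = 1/32

CcmmLlWw gametes: CmLW×2, CmLw×2, CmlW×2, Cmlw×2, cmLW×2, cmLw×2, cmlW×2, cmlw×2
ccMmllWw gametes: cMlW×4, cMlw×4, cmlW×4, cmlw×4
CcmmLlWw×ccMmllWw grid (16·16=256): CcMmLlWW=8 CcMmLlWw=16 CcMmLlww=8 CcMmllWW=8 CcMmllWw=16 CcMmllww=8 CcmmLlWW=8 CcmmLlWw=16 CcmmLlww=8 CcmmllWW=8 CcmmllWw=16 Ccmmllww=8 ccMmLlWW=8 ccMmLlWw=16 ccMmLlww=8 ccMmllWW=8 ccMmllWw=16 ccMmllww=8 ccmmLlWW=8 ccmmLlWw=16 ccmmLlww=8 ccmmllWW=8 ccmmllWw=16 ccmmllww=8
cc mm ll ww hits 8/256; gcd=8; 8÷8/256÷8 = 1/32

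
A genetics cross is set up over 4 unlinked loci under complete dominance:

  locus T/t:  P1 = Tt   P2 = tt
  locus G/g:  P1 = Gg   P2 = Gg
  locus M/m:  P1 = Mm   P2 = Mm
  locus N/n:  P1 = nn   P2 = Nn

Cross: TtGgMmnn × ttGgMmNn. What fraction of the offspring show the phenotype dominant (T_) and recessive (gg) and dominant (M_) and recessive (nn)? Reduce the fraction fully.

P(T_ gg M_ nn) = 3/64

TtGgMmnn gametes: TGMn×2, TGmn×2, TgMn×2, Tgmn×2, tGMn×2, tGmn×2, tgMn×2, tgmn×2
ttGgMmNn gametes: tGMN×2, tGMn×2, tGmN×2, tGmn×2, tgMN×2, tgMn×2, tgmN×2, tgmn×2
TtGgMmnn×ttGgMmNn grid (16·16=256): TtGGMMNn=4 TtGGMMnn=4 TtGGMmNn=8 TtGGMmnn=8 TtGGmmNn=4 TtGGmmnn=4 TtGgMMNn=8 TtGgMMnn=8 TtGgMmNn=16 TtGgMmnn=16 TtGgmmNn=8 TtGgmmnn=8 TtggMMNn=4 TtggMMnn=4 TtggMmNn=8 TtggMmnn=8 TtggmmNn=4 Ttggmmnn=4 ttGGMMNn=4 ttGGMMnn=4 ttGGMmNn=8 ttGGMmnn=8 ttGGmmNn=4 ttGGmmnn=4 ttGgMMNn=8 ttGgMMnn=8 ttGgMmNn=16 ttGgMmnn=16 ttGgmmNn=8 ttGgmmnn=8 ttggMMNn=4 ttggMMnn=4 ttggMmNn=8 ttggMmnn=8 ttggmmNn=4 ttggmmnn=4
T_ gg M_ nn hits 12/256; gcd=4; 12÷4/256÷4 = 3/64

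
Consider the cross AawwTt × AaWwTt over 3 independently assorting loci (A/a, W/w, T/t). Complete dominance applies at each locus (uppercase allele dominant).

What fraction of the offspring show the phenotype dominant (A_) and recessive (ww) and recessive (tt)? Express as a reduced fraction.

AawwTt gametes: AwT×2, Awt×2, awT×2, awt×2
AaWwTt gametes: AWT×1, AWt×1, AwT×1, Awt×1, aWT×1, aWt×1, awT×1, awt×1
AawwTt×AaWwTt grid (8·8=64): AAWwTT=2 AAWwTt=4 AAWwtt=2 AAwwTT=2 AAwwTt=4 AAwwtt=2 AaWwTT=4 AaWwTt=8 AaWwtt=4 AawwTT=4 AawwTt=8 Aawwtt=4 aaWwTT=2 aaWwTt=4 aaWwtt=2 aawwTT=2 aawwTt=4 aawwtt=2
A_ ww tt hits 6/64; gcd=2; 6÷2/64÷2 = 3/32

P(A_ ww tt) = 3/32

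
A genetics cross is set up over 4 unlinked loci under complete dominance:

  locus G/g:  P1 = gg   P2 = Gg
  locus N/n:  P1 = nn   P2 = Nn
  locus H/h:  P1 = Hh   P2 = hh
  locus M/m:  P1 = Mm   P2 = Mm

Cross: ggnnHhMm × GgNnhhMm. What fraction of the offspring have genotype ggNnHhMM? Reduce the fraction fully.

ggnnHhMm gametes: gnHM×4, gnHm×4, gnhM×4, gnhm×4
GgNnhhMm gametes: GNhM×2, GNhm×2, GnhM×2, Gnhm×2, gNhM×2, gNhm×2, gnhM×2, gnhm×2
ggnnHhMm×GgNnhhMm grid (16·16=256): GgNnHhMM=8 GgNnHhMm=16 GgNnHhmm=8 GgNnhhMM=8 GgNnhhMm=16 GgNnhhmm=8 GgnnHhMM=8 GgnnHhMm=16 GgnnHhmm=8 GgnnhhMM=8 GgnnhhMm=16 Ggnnhhmm=8 ggNnHhMM=8 ggNnHhMm=16 ggNnHhmm=8 ggNnhhMM=8 ggNnhhMm=16 ggNnhhmm=8 ggnnHhMM=8 ggnnHhMm=16 ggnnHhmm=8 ggnnhhMM=8 ggnnhhMm=16 ggnnhhmm=8
ggNnHhMM hits 8/256; gcd=8; 8÷8/256÷8 = 1/32

P(ggNnHhMM) = 1/32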